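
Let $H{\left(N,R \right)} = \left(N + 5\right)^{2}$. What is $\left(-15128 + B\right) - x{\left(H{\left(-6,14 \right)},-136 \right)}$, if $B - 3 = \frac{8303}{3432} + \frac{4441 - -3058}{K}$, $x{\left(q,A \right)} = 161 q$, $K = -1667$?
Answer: $- \frac{87465302651}{5721144} \approx -15288.0$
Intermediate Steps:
$H{\left(N,R \right)} = \left(5 + N\right)^{2}$
$B = \frac{5267965}{5721144}$ ($B = 3 + \left(\frac{8303}{3432} + \frac{4441 - -3058}{-1667}\right) = 3 + \left(8303 \cdot \frac{1}{3432} + \left(4441 + 3058\right) \left(- \frac{1}{1667}\right)\right) = 3 + \left(\frac{8303}{3432} + 7499 \left(- \frac{1}{1667}\right)\right) = 3 + \left(\frac{8303}{3432} - \frac{7499}{1667}\right) = 3 - \frac{11895467}{5721144} = \frac{5267965}{5721144} \approx 0.92079$)
$\left(-15128 + B\right) - x{\left(H{\left(-6,14 \right)},-136 \right)} = \left(-15128 + \frac{5267965}{5721144}\right) - 161 \left(5 - 6\right)^{2} = - \frac{86544198467}{5721144} - 161 \left(-1\right)^{2} = - \frac{86544198467}{5721144} - 161 \cdot 1 = - \frac{86544198467}{5721144} - 161 = - \frac{87465302651}{5721144}$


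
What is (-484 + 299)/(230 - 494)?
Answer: 185/264 ≈ 0.70076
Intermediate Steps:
(-484 + 299)/(230 - 494) = -185/(-264) = -185*(-1/264) = 185/264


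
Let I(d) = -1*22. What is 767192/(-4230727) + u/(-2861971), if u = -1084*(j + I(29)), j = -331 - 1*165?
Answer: -653040747808/1729745426131 ≈ -0.37754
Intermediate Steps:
j = -496 (j = -331 - 165 = -496)
I(d) = -22
u = 561512 (u = -1084*(-496 - 22) = -1084*(-518) = 561512)
767192/(-4230727) + u/(-2861971) = 767192/(-4230727) + 561512/(-2861971) = 767192*(-1/4230727) + 561512*(-1/2861971) = -767192/4230727 - 80216/408853 = -653040747808/1729745426131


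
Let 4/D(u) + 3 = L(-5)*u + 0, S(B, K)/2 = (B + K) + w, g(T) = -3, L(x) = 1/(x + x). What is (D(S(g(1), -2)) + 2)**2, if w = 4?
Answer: 16/49 ≈ 0.32653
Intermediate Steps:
L(x) = 1/(2*x)
S(B, K) = 8 + 2*B + 2*K (S(B, K) = 2*((B + K) + 4) = 2*(4 + B + K) = 8 + 2*B + 2*K)
D(u) = 4/(-3 - u/10) (D(u) = 4/(-3 + (((1/2)/(-5))*u + 0)) = 4/(-3 + (((1/2)*(-1/5))*u + 0)) = 4/(-3 + (-u/10 + 0)) = 4/(-3 - u/10))
(D(S(g(1), -2)) + 2)**2 = (40/(-30 - (8 + 2*(-3) + 2*(-2))) + 2)**2 = (40/(-30 - (8 - 6 - 4)) + 2)**2 = (40/(-30 - 1*(-2)) + 2)**2 = (40/(-30 + 2) + 2)**2 = (40/(-28) + 2)**2 = (40*(-1/28) + 2)**2 = (-10/7 + 2)**2 = (4/7)**2 = 16/49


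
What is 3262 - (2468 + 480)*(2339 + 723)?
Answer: -9023514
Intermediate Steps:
3262 - (2468 + 480)*(2339 + 723) = 3262 - 2948*3062 = 3262 - 1*9026776 = 3262 - 9026776 = -9023514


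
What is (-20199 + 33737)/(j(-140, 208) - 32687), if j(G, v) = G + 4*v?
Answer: -13538/31995 ≈ -0.42313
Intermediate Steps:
(-20199 + 33737)/(j(-140, 208) - 32687) = (-20199 + 33737)/((-140 + 4*208) - 32687) = 13538/((-140 + 832) - 32687) = 13538/(692 - 32687) = 13538/(-31995) = 13538*(-1/31995) = -13538/31995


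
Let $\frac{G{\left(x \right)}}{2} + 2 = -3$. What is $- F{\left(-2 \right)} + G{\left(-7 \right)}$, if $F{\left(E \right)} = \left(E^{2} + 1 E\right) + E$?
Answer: $-10$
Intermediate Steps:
$F{\left(E \right)} = E^{2} + 2 E$ ($F{\left(E \right)} = \left(E^{2} + E\right) + E = \left(E + E^{2}\right) + E = E^{2} + 2 E$)
$G{\left(x \right)} = -10$ ($G{\left(x \right)} = -4 + 2 \left(-3\right) = -4 - 6 = -10$)
$- F{\left(-2 \right)} + G{\left(-7 \right)} = - \left(-2\right) \left(2 - 2\right) - 10 = - \left(-2\right) 0 - 10 = \left(-1\right) 0 - 10 = 0 - 10 = -10$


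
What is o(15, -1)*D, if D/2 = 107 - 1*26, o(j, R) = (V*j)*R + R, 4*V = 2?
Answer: -1377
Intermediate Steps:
V = 1/2 (V = (1/4)*2 = 1/2 ≈ 0.50000)
o(j, R) = R + R*j/2 (o(j, R) = (j/2)*R + R = R*j/2 + R = R + R*j/2)
D = 162 (D = 2*(107 - 1*26) = 2*(107 - 26) = 2*81 = 162)
o(15, -1)*D = ((1/2)*(-1)*(2 + 15))*162 = ((1/2)*(-1)*17)*162 = -17/2*162 = -1377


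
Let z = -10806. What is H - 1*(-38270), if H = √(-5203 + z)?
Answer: 38270 + I*√16009 ≈ 38270.0 + 126.53*I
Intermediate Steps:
H = I*√16009 (H = √(-5203 - 10806) = √(-16009) = I*√16009 ≈ 126.53*I)
H - 1*(-38270) = I*√16009 - 1*(-38270) = I*√16009 + 38270 = 38270 + I*√16009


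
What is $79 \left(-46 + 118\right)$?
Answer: $5688$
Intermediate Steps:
$79 \left(-46 + 118\right) = 79 \cdot 72 = 5688$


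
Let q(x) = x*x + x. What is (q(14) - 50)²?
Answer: 25600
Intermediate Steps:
q(x) = x + x² (q(x) = x² + x = x + x²)
(q(14) - 50)² = (14*(1 + 14) - 50)² = (14*15 - 50)² = (210 - 50)² = 160² = 25600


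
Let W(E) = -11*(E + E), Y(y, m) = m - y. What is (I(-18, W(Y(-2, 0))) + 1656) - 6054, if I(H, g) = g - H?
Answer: -4424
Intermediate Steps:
W(E) = -22*E
(I(-18, W(Y(-2, 0))) + 1656) - 6054 = ((-22*(0 - 1*(-2)) - 1*(-18)) + 1656) - 6054 = ((-22*(0 + 2) + 18) + 1656) - 6054 = ((-22*2 + 18) + 1656) - 6054 = ((-44 + 18) + 1656) - 6054 = (-26 + 1656) - 6054 = 1630 - 6054 = -4424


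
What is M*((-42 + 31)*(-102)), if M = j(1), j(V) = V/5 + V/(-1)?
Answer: -4488/5 ≈ -897.60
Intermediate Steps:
j(V) = -4*V/5 (j(V) = V*(⅕) + V*(-1) = V/5 - V = -4*V/5)
M = -⅘ (M = -⅘*1 = -⅘ ≈ -0.80000)
M*((-42 + 31)*(-102)) = -4*(-42 + 31)*(-102)/5 = -(-44)*(-102)/5 = -⅘*1122 = -4488/5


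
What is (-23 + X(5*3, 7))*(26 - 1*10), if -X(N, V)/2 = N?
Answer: -848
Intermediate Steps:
X(N, V) = -2*N
(-23 + X(5*3, 7))*(26 - 1*10) = (-23 - 10*3)*(26 - 1*10) = (-23 - 2*15)*(26 - 10) = (-23 - 30)*16 = -53*16 = -848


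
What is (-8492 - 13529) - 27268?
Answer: -49289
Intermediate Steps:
(-8492 - 13529) - 27268 = -22021 - 27268 = -49289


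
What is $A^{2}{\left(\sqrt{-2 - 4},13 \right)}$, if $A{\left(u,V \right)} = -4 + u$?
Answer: $\left(4 - i \sqrt{6}\right)^{2} \approx 10.0 - 19.596 i$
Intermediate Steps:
$A^{2}{\left(\sqrt{-2 - 4},13 \right)} = \left(-4 + \sqrt{-2 - 4}\right)^{2} = \left(-4 + \sqrt{-6}\right)^{2} = \left(-4 + i \sqrt{6}\right)^{2}$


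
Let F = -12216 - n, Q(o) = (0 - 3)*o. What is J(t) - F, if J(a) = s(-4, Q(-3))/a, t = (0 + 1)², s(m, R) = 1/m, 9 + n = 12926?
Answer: 100531/4 ≈ 25133.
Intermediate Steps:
n = 12917 (n = -9 + 12926 = 12917)
Q(o) = -3*o
F = -25133 (F = -12216 - 1*12917 = -12216 - 12917 = -25133)
t = 1 (t = 1² = 1)
J(a) = -1/(4*a) (J(a) = 1/((-4)*a) = -1/(4*a))
J(t) - F = -¼/1 - 1*(-25133) = -¼*1 + 25133 = -¼ + 25133 = 100531/4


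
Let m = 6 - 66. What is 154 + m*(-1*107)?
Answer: 6574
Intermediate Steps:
m = -60
154 + m*(-1*107) = 154 - (-60)*107 = 154 - 60*(-107) = 154 + 6420 = 6574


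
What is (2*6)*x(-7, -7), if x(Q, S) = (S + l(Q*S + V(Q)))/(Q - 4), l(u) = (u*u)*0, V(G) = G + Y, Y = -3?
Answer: 84/11 ≈ 7.6364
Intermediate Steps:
V(G) = -3 + G (V(G) = G - 3 = -3 + G)
l(u) = 0 (l(u) = u²*0 = 0)
x(Q, S) = S/(-4 + Q) (x(Q, S) = (S + 0)/(Q - 4) = S/(-4 + Q))
(2*6)*x(-7, -7) = (2*6)*(-7/(-4 - 7)) = 12*(-7/(-11)) = 12*(-7*(-1/11)) = 12*(7/11) = 84/11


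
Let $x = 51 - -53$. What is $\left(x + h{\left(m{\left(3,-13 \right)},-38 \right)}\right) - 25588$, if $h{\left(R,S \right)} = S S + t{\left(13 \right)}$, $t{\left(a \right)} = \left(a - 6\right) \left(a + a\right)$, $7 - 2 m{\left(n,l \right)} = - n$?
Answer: $-23858$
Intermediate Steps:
$m{\left(n,l \right)} = \frac{7}{2} + \frac{n}{2}$ ($m{\left(n,l \right)} = \frac{7}{2} - \frac{\left(-1\right) n}{2} = \frac{7}{2} + \frac{n}{2}$)
$t{\left(a \right)} = 2 a \left(-6 + a\right)$ ($t{\left(a \right)} = \left(-6 + a\right) 2 a = 2 a \left(-6 + a\right)$)
$x = 104$ ($x = 51 + 53 = 104$)
$h{\left(R,S \right)} = 182 + S^{2}$ ($h{\left(R,S \right)} = S S + 2 \cdot 13 \left(-6 + 13\right) = S^{2} + 2 \cdot 13 \cdot 7 = S^{2} + 182 = 182 + S^{2}$)
$\left(x + h{\left(m{\left(3,-13 \right)},-38 \right)}\right) - 25588 = \left(104 + \left(182 + \left(-38\right)^{2}\right)\right) - 25588 = \left(104 + \left(182 + 1444\right)\right) - 25588 = \left(104 + 1626\right) - 25588 = 1730 - 25588 = -23858$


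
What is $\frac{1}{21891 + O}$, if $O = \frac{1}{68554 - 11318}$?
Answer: $\frac{57236}{1252953277} \approx 4.5681 \cdot 10^{-5}$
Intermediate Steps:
$O = \frac{1}{57236}$ ($O = \frac{1}{68554 + \left(-21446 + 10128\right)} = \frac{1}{68554 - 11318} = \frac{1}{57236} \approx 1.7472 \cdot 10^{-5}$)
$\frac{1}{21891 + O} = \frac{1}{21891 + \frac{1}{57236}} = \frac{1}{\frac{1252953277}{57236}} = \frac{57236}{1252953277}$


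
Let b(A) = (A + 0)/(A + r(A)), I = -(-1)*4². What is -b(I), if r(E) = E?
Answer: -½ ≈ -0.50000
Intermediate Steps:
I = 16 (I = -(-1)*16 = -1*(-16) = 16)
b(A) = ½ (b(A) = (A + 0)/(A + A) = A/((2*A)) = A*(1/(2*A)) = ½)
-b(I) = -1*½ = -½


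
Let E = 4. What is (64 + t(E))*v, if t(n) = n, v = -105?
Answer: -7140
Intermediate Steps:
(64 + t(E))*v = (64 + 4)*(-105) = 68*(-105) = -7140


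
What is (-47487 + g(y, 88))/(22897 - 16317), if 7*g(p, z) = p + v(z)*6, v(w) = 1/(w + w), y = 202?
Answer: -29234213/4053280 ≈ -7.2125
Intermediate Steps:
v(w) = 1/(2*w)
g(p, z) = p/7 + 3/(7*z) (g(p, z) = (p + (1/(2*z))*6)/7 = (p + 3/z)/7 = p/7 + 3/(7*z))
(-47487 + g(y, 88))/(22897 - 16317) = (-47487 + (⅐)*(3 + 202*88)/88)/(22897 - 16317) = (-47487 + (⅐)*(1/88)*(3 + 17776))/6580 = (-47487 + (⅐)*(1/88)*17779)*(1/6580) = (-47487 + 17779/616)*(1/6580) = -29234213/616*1/6580 = -29234213/4053280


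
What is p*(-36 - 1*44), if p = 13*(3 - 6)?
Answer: 3120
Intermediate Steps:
p = -39 (p = 13*(-3) = -39)
p*(-36 - 1*44) = -39*(-36 - 1*44) = -39*(-36 - 44) = -39*(-80) = 3120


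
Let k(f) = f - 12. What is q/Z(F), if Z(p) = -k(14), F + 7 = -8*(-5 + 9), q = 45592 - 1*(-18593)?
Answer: -64185/2 ≈ -32093.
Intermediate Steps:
q = 64185 (q = 45592 + 18593 = 64185)
F = -39 (F = -7 - 8*(-5 + 9) = -7 - 8*4 = -7 - 32 = -39)
k(f) = -12 + f
Z(p) = -2 (Z(p) = -(-12 + 14) = -1*2 = -2)
q/Z(F) = 64185/(-2) = 64185*(-½) = -64185/2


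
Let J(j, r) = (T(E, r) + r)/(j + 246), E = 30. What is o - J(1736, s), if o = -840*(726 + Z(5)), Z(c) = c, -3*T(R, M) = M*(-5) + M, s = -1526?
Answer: -1825535579/2973 ≈ -6.1404e+5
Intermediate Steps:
T(R, M) = 4*M/3 (T(R, M) = -(M*(-5) + M)/3 = -(-5*M + M)/3 = -(-4)*M/3 = 4*M/3)
J(j, r) = 7*r/(3*(246 + j)) (J(j, r) = (4*r/3 + r)/(j + 246) = (7*r/3)/(246 + j) = 7*r/(3*(246 + j)))
o = -614040 (o = -840*(726 + 5) = -840*731 = -614040)
o - J(1736, s) = -614040 - 7*(-1526)/(3*(246 + 1736)) = -614040 - 7*(-1526)/(3*1982) = -614040 - 1*(-5341/2973) = -614040 + 5341/2973 = -1825535579/2973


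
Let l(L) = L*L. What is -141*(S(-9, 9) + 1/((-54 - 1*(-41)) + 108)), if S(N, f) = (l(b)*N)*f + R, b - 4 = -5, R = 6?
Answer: 1004484/95 ≈ 10574.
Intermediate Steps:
b = -1 (b = 4 - 5 = -1)
l(L) = L²
S(N, f) = 6 + N*f (S(N, f) = ((-1)²*N)*f + 6 = (1*N)*f + 6 = N*f + 6 = 6 + N*f)
-141*(S(-9, 9) + 1/((-54 - 1*(-41)) + 108)) = -141*((6 - 9*9) + 1/((-54 - 1*(-41)) + 108)) = -141*((6 - 81) + 1/((-54 + 41) + 108)) = -141*(-75 + 1/(-13 + 108)) = -141*(-75 + 1/95) = -141*(-7124/95) = 1004484/95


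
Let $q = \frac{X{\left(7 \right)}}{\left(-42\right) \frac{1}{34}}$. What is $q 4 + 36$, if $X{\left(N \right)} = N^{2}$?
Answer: $- \frac{368}{3} \approx -122.67$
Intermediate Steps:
$q = - \frac{119}{3}$ ($q = \frac{7^{2}}{\left(-42\right) \frac{1}{34}} = \frac{49}{\left(-42\right) \frac{1}{34}} = \frac{49}{- \frac{21}{17}} = 49 \left(- \frac{17}{21}\right) = - \frac{119}{3} \approx -39.667$)
$q 4 + 36 = \left(- \frac{119}{3}\right) 4 + 36 = - \frac{476}{3} + 36 = - \frac{368}{3}$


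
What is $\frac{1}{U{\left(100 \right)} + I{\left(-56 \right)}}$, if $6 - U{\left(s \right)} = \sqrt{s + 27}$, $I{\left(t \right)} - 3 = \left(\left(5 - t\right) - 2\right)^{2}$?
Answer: $\frac{3490}{12179973} + \frac{\sqrt{127}}{12179973} \approx 0.00028746$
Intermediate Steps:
$I{\left(t \right)} = 3 + \left(3 - t\right)^{2}$ ($I{\left(t \right)} = 3 + \left(\left(5 - t\right) - 2\right)^{2} = 3 + \left(3 - t\right)^{2}$)
$U{\left(s \right)} = 6 - \sqrt{27 + s}$ ($U{\left(s \right)} = 6 - \sqrt{s + 27} = 6 - \sqrt{27 + s}$)
$\frac{1}{U{\left(100 \right)} + I{\left(-56 \right)}} = \frac{1}{\left(6 - \sqrt{27 + 100}\right) + \left(3 + \left(-3 - 56\right)^{2}\right)} = \frac{1}{\left(6 - \sqrt{127}\right) + \left(3 + \left(-59\right)^{2}\right)} = \frac{1}{\left(6 - \sqrt{127}\right) + \left(3 + 3481\right)} = \frac{1}{\left(6 - \sqrt{127}\right) + 3484} = \frac{1}{3490 - \sqrt{127}}$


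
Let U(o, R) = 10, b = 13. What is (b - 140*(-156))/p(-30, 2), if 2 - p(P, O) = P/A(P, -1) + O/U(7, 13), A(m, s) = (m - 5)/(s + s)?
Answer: 18655/3 ≈ 6218.3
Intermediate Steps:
A(m, s) = (-5 + m)/(2*s) (A(m, s) = (-5 + m)/((2*s)) = (-5 + m)*(1/(2*s)) = (-5 + m)/(2*s))
p(P, O) = 2 - O/10 - P/(5/2 - P/2) (p(P, O) = 2 - (P/(((½)*(-5 + P)/(-1))) + O/10) = 2 - (P/(((½)*(-1)*(-5 + P))) + O*(⅒)) = 2 - (P/(5/2 - P/2) + O/10) = 2 - (O/10 + P/(5/2 - P/2)) = 2 + (-O/10 - P/(5/2 - P/2)) = 2 - O/10 - P/(5/2 - P/2))
(b - 140*(-156))/p(-30, 2) = (13 - 140*(-156))/(((-20*(-30) + (5 - 1*(-30))*(20 - 1*2))/(10*(5 - 1*(-30))))) = (13 + 21840)/(((600 + (5 + 30)*(20 - 2))/(10*(5 + 30)))) = 21853/(((⅒)*(600 + 35*18)/35)) = 21853/(((⅒)*(1/35)*(600 + 630))) = 21853/(((⅒)*(1/35)*1230)) = 21853/(123/35) = 21853*(35/123) = 18655/3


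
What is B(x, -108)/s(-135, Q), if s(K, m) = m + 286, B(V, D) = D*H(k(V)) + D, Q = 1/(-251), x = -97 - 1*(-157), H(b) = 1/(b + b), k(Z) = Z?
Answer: -273339/717850 ≈ -0.38077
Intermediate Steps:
H(b) = 1/(2*b)
x = 60 (x = -97 + 157 = 60)
Q = -1/251 ≈ -0.0039841
B(V, D) = D + D/(2*V) (B(V, D) = D*(1/(2*V)) + D = D/(2*V) + D = D + D/(2*V))
s(K, m) = 286 + m
B(x, -108)/s(-135, Q) = (-108 + (½)*(-108)/60)/(286 - 1/251) = (-108 + (½)*(-108)*(1/60))/(71785/251) = (-108 - 9/10)*(251/71785) = -1089/10*251/71785 = -273339/717850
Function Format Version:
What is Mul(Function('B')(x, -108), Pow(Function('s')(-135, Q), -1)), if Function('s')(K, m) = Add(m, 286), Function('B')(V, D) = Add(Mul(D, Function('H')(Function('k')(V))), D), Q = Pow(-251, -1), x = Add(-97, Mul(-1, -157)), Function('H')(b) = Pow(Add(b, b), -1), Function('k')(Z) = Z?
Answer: Rational(-273339, 717850) ≈ -0.38077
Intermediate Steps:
Function('H')(b) = Mul(Rational(1, 2), Pow(b, -1)) (Function('H')(b) = Pow(Mul(2, b), -1) = Mul(Rational(1, 2), Pow(b, -1)))
x = 60 (x = Add(-97, 157) = 60)
Q = Rational(-1, 251) ≈ -0.0039841
Function('B')(V, D) = Add(D, Mul(Rational(1, 2), D, Pow(V, -1))) (Function('B')(V, D) = Add(Mul(D, Mul(Rational(1, 2), Pow(V, -1))), D) = Add(Mul(Rational(1, 2), D, Pow(V, -1)), D) = Add(D, Mul(Rational(1, 2), D, Pow(V, -1))))
Function('s')(K, m) = Add(286, m)
Mul(Function('B')(x, -108), Pow(Function('s')(-135, Q), -1)) = Mul(Add(-108, Mul(Rational(1, 2), -108, Pow(60, -1))), Pow(Add(286, Rational(-1, 251)), -1)) = Mul(Add(-108, Mul(Rational(1, 2), -108, Rational(1, 60))), Pow(Rational(71785, 251), -1)) = Mul(Add(-108, Rational(-9, 10)), Rational(251, 71785)) = Mul(Rational(-1089, 10), Rational(251, 71785)) = Rational(-273339, 717850)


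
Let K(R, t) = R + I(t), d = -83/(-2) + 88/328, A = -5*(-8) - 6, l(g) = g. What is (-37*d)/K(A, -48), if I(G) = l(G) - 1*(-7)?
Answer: 126725/574 ≈ 220.78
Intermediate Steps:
I(G) = 7 + G (I(G) = G - 1*(-7) = G + 7 = 7 + G)
A = 34 (A = 40 - 6 = 34)
d = 3425/82 (d = -83*(-1/2) + 88*(1/328) = 83/2 + 11/41 = 3425/82 ≈ 41.768)
K(R, t) = 7 + R + t (K(R, t) = R + (7 + t) = 7 + R + t)
(-37*d)/K(A, -48) = (-37*3425/82)/(7 + 34 - 48) = -126725/82/(-7) = -126725/82*(-1/7) = 126725/574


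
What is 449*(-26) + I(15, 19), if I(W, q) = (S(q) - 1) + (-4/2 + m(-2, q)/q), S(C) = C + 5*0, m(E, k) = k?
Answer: -11657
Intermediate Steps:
S(C) = C (S(C) = C + 0 = C)
I(W, q) = -2 + q (I(W, q) = (q - 1) + (-4/2 + q/q) = (-1 + q) + (-4*½ + 1) = (-1 + q) + (-2 + 1) = (-1 + q) - 1 = -2 + q)
449*(-26) + I(15, 19) = 449*(-26) + (-2 + 19) = -11674 + 17 = -11657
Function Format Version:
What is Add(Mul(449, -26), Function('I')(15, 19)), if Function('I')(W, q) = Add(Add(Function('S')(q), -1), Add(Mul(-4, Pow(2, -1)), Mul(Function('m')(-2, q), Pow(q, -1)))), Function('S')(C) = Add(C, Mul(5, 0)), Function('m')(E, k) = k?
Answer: -11657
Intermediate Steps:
Function('S')(C) = C (Function('S')(C) = Add(C, 0) = C)
Function('I')(W, q) = Add(-2, q) (Function('I')(W, q) = Add(Add(q, -1), Add(Mul(-4, Pow(2, -1)), Mul(q, Pow(q, -1)))) = Add(Add(-1, q), Add(Mul(-4, Rational(1, 2)), 1)) = Add(Add(-1, q), Add(-2, 1)) = Add(Add(-1, q), -1) = Add(-2, q))
Add(Mul(449, -26), Function('I')(15, 19)) = Add(Mul(449, -26), Add(-2, 19)) = Add(-11674, 17) = -11657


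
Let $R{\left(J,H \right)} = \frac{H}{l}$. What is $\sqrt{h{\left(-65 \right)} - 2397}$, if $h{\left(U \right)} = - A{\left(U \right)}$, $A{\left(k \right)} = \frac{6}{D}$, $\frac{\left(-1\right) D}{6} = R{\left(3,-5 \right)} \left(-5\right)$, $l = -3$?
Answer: $\frac{2 i \sqrt{14982}}{5} \approx 48.96 i$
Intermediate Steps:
$R{\left(J,H \right)} = - \frac{H}{3}$ ($R{\left(J,H \right)} = \frac{H}{-3} = H \left(- \frac{1}{3}\right) = - \frac{H}{3}$)
$D = 50$ ($D = - 6 \left(- \frac{1}{3}\right) \left(-5\right) \left(-5\right) = - 6 \cdot \frac{5}{3} \left(-5\right) = \left(-6\right) \left(- \frac{25}{3}\right) = 50$)
$A{\left(k \right)} = \frac{3}{25}$ ($A{\left(k \right)} = \frac{6}{50} = 6 \cdot \frac{1}{50} = \frac{3}{25}$)
$h{\left(U \right)} = - \frac{3}{25}$ ($h{\left(U \right)} = \left(-1\right) \frac{3}{25} = - \frac{3}{25}$)
$\sqrt{h{\left(-65 \right)} - 2397} = \sqrt{- \frac{3}{25} - 2397} = \sqrt{- \frac{59928}{25}} = \frac{2 i \sqrt{14982}}{5}$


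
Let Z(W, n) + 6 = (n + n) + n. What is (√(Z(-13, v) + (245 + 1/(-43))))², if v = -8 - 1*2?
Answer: 8986/43 ≈ 208.98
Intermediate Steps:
v = -10 (v = -8 - 2 = -10)
Z(W, n) = -6 + 3*n (Z(W, n) = -6 + ((n + n) + n) = -6 + (2*n + n) = -6 + 3*n)
(√(Z(-13, v) + (245 + 1/(-43))))² = (√((-6 + 3*(-10)) + (245 + 1/(-43))))² = (√((-6 - 30) + (245 - 1/43)))² = (√(-36 + 10534/43))² = (√(8986/43))² = (√386398/43)² = 8986/43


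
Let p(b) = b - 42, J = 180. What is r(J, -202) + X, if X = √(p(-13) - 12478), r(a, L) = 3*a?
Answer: 540 + I*√12533 ≈ 540.0 + 111.95*I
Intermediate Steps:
p(b) = -42 + b
X = I*√12533 (X = √((-42 - 13) - 12478) = √(-55 - 12478) = √(-12533) = I*√12533 ≈ 111.95*I)
r(J, -202) + X = 3*180 + I*√12533 = 540 + I*√12533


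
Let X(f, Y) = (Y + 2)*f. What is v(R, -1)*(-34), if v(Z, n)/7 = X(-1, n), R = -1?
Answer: 238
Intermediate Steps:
X(f, Y) = f*(2 + Y) (X(f, Y) = (2 + Y)*f = f*(2 + Y))
v(Z, n) = -14 - 7*n (v(Z, n) = 7*(-(2 + n)) = 7*(-2 - n) = -14 - 7*n)
v(R, -1)*(-34) = (-14 - 7*(-1))*(-34) = (-14 + 7)*(-34) = -7*(-34) = 238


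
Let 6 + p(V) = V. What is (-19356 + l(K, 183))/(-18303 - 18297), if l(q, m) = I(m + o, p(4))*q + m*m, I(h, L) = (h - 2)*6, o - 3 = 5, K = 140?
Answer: -57631/12200 ≈ -4.7239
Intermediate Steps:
o = 8 (o = 3 + 5 = 8)
p(V) = -6 + V
I(h, L) = -12 + 6*h (I(h, L) = (-2 + h)*6 = -12 + 6*h)
l(q, m) = m² + q*(36 + 6*m) (l(q, m) = (-12 + 6*(m + 8))*q + m*m = (-12 + 6*(8 + m))*q + m² = (-12 + (48 + 6*m))*q + m² = (36 + 6*m)*q + m² = q*(36 + 6*m) + m² = m² + q*(36 + 6*m))
(-19356 + l(K, 183))/(-18303 - 18297) = (-19356 + (183² + 6*140*(6 + 183)))/(-18303 - 18297) = (-19356 + (33489 + 6*140*189))/(-36600) = (-19356 + (33489 + 158760))*(-1/36600) = (-19356 + 192249)*(-1/36600) = 172893*(-1/36600) = -57631/12200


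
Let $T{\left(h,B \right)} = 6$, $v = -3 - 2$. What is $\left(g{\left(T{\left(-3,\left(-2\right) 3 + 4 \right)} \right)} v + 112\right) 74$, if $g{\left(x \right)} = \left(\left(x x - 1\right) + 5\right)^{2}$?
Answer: $-583712$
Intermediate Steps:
$v = -5$
$g{\left(x \right)} = \left(4 + x^{2}\right)^{2}$ ($g{\left(x \right)} = \left(\left(x^{2} - 1\right) + 5\right)^{2} = \left(\left(-1 + x^{2}\right) + 5\right)^{2} = \left(4 + x^{2}\right)^{2}$)
$\left(g{\left(T{\left(-3,\left(-2\right) 3 + 4 \right)} \right)} v + 112\right) 74 = \left(\left(4 + 6^{2}\right)^{2} \left(-5\right) + 112\right) 74 = \left(\left(4 + 36\right)^{2} \left(-5\right) + 112\right) 74 = \left(40^{2} \left(-5\right) + 112\right) 74 = \left(1600 \left(-5\right) + 112\right) 74 = \left(-8000 + 112\right) 74 = \left(-7888\right) 74 = -583712$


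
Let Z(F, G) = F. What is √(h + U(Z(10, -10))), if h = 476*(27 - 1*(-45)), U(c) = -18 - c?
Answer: 2*√8561 ≈ 185.05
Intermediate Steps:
h = 34272 (h = 476*(27 + 45) = 476*72 = 34272)
√(h + U(Z(10, -10))) = √(34272 + (-18 - 1*10)) = √(34272 + (-18 - 10)) = √(34272 - 28) = √34244 = 2*√8561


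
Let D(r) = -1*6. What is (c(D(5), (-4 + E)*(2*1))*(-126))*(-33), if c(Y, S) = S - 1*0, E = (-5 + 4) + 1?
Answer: -33264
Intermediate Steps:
D(r) = -6
E = 0 (E = -1 + 1 = 0)
c(Y, S) = S (c(Y, S) = S + 0 = S)
(c(D(5), (-4 + E)*(2*1))*(-126))*(-33) = (((-4 + 0)*(2*1))*(-126))*(-33) = (-4*2*(-126))*(-33) = -8*(-126)*(-33) = 1008*(-33) = -33264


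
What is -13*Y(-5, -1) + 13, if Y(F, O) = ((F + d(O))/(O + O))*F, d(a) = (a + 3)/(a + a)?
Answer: 208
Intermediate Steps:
d(a) = (3 + a)/(2*a) (d(a) = (3 + a)/((2*a)) = (3 + a)*(1/(2*a)) = (3 + a)/(2*a))
Y(F, O) = F*(F + (3 + O)/(2*O))/(2*O) (Y(F, O) = ((F + (3 + O)/(2*O))/(O + O))*F = ((F + (3 + O)/(2*O))/((2*O)))*F = ((F + (3 + O)/(2*O))*(1/(2*O)))*F = ((F + (3 + O)/(2*O))/(2*O))*F = F*(F + (3 + O)/(2*O))/(2*O))
-13*Y(-5, -1) + 13 = -13*(-5)*(3 - 1 + 2*(-5)*(-1))/(4*(-1)**2) + 13 = -13*(-5)*(3 - 1 + 10)/4 + 13 = -13*(-5)*12/4 + 13 = -13*(-15) + 13 = 195 + 13 = 208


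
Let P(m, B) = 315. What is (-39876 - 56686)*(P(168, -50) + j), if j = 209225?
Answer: -20233601480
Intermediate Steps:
(-39876 - 56686)*(P(168, -50) + j) = (-39876 - 56686)*(315 + 209225) = -96562*209540 = -20233601480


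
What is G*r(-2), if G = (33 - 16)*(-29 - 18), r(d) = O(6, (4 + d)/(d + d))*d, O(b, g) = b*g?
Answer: -4794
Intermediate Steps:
r(d) = 12 + 3*d (r(d) = (6*((4 + d)/(d + d)))*d = (6*((4 + d)/((2*d))))*d = (6*((4 + d)*(1/(2*d))))*d = (6*((4 + d)/(2*d)))*d = (3*(4 + d)/d)*d = 12 + 3*d)
G = -799 (G = 17*(-47) = -799)
G*r(-2) = -799*(12 + 3*(-2)) = -799*(12 - 6) = -799*6 = -4794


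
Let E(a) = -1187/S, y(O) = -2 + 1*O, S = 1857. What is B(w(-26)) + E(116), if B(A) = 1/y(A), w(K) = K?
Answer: -35093/51996 ≈ -0.67492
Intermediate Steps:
y(O) = -2 + O
E(a) = -1187/1857
B(A) = 1/(-2 + A)
B(w(-26)) + E(116) = 1/(-2 - 26) - 1187/1857 = 1/(-28) - 1187/1857 = -1/28 - 1187/1857 = -35093/51996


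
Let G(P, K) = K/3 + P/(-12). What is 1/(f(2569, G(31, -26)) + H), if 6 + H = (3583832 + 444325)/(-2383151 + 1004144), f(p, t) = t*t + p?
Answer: 350224/940926313 ≈ 0.00037221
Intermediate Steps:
G(P, K) = -P/12 + K/3 (G(P, K) = K*(⅓) + P*(-1/12) = K/3 - P/12 = -P/12 + K/3)
f(p, t) = p + t² (f(p, t) = t² + p = p + t²)
H = -195273/21889 (H = -6 + (3583832 + 444325)/(-2383151 + 1004144) = -6 + 4028157/(-1379007) = -6 + 4028157*(-1/1379007) = -6 - 63939/21889 = -195273/21889 ≈ -8.9211)
1/(f(2569, G(31, -26)) + H) = 1/((2569 + (-1/12*31 + (⅓)*(-26))²) - 195273/21889) = 1/((2569 + (-31/12 - 26/3)²) - 195273/21889) = 1/((2569 + (-45/4)²) - 195273/21889) = 1/((2569 + 2025/16) - 195273/21889) = 1/(43129/16 - 195273/21889) = 1/(940926313/350224) = 350224/940926313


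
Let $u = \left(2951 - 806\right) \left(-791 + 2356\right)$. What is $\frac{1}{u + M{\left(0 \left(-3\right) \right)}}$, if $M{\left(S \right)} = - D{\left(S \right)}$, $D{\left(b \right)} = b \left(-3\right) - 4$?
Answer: $\frac{1}{3356929} \approx 2.9789 \cdot 10^{-7}$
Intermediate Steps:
$D{\left(b \right)} = -4 - 3 b$ ($D{\left(b \right)} = - 3 b - 4 = -4 - 3 b$)
$u = 3356925$ ($u = 2145 \cdot 1565 = 3356925$)
$M{\left(S \right)} = 4 + 3 S$ ($M{\left(S \right)} = - (-4 - 3 S) = 4 + 3 S$)
$\frac{1}{u + M{\left(0 \left(-3\right) \right)}} = \frac{1}{3356925 + \left(4 + 3 \cdot 0 \left(-3\right)\right)} = \frac{1}{3356925 + \left(4 + 3 \cdot 0\right)} = \frac{1}{3356925 + \left(4 + 0\right)} = \frac{1}{3356925 + 4} = \frac{1}{3356929}$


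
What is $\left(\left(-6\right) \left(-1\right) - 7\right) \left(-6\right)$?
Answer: $6$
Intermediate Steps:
$\left(\left(-6\right) \left(-1\right) - 7\right) \left(-6\right) = \left(6 - 7\right) \left(-6\right) = \left(-1\right) \left(-6\right) = 6$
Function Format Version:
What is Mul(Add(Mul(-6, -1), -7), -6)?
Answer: 6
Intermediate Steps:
Mul(Add(Mul(-6, -1), -7), -6) = Mul(Add(6, -7), -6) = Mul(-1, -6) = 6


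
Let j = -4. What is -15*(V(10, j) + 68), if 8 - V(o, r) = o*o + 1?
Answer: 375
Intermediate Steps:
V(o, r) = 7 - o**2 (V(o, r) = 8 - (o*o + 1) = 8 - (o**2 + 1) = 8 - (1 + o**2) = 8 + (-1 - o**2) = 7 - o**2)
-15*(V(10, j) + 68) = -15*((7 - 1*10**2) + 68) = -15*((7 - 1*100) + 68) = -15*((7 - 100) + 68) = -15*(-93 + 68) = -15*(-25) = 375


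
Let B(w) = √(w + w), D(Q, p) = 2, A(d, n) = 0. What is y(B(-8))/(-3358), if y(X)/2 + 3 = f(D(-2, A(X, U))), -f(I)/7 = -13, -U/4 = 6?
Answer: -88/1679 ≈ -0.052412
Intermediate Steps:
U = -24 (U = -4*6 = -24)
f(I) = 91 (f(I) = -7*(-13) = 91)
B(w) = √2*√w (B(w) = √(2*w) = √2*√w)
y(X) = 176 (y(X) = -6 + 2*91 = -6 + 182 = 176)
y(B(-8))/(-3358) = 176/(-3358) = 176*(-1/3358) = -88/1679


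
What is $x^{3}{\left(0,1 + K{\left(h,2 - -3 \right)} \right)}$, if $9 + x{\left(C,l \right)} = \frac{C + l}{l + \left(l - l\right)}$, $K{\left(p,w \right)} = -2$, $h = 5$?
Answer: $-512$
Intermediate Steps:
$x{\left(C,l \right)} = -9 + \frac{C + l}{l}$ ($x{\left(C,l \right)} = -9 + \frac{C + l}{l + \left(l - l\right)} = -9 + \frac{C + l}{l + 0} = -9 + \frac{C + l}{l}$)
$x^{3}{\left(0,1 + K{\left(h,2 - -3 \right)} \right)} = \left(-8 + \frac{0}{1 - 2}\right)^{3} = \left(-8 + \frac{0}{-1}\right)^{3} = \left(-8 + 0 \left(-1\right)\right)^{3} = \left(-8 + 0\right)^{3} = \left(-8\right)^{3} = -512$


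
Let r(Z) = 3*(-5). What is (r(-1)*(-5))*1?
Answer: 75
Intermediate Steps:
r(Z) = -15
(r(-1)*(-5))*1 = -15*(-5)*1 = 75*1 = 75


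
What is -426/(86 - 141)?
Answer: 426/55 ≈ 7.7455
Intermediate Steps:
-426/(86 - 141) = -426/(-55) = -426*(-1/55) = 426/55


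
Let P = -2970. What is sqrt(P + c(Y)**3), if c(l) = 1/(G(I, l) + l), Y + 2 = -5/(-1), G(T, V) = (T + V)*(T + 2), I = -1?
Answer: I*sqrt(1856245)/25 ≈ 54.498*I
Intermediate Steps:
G(T, V) = (2 + T)*(T + V) (G(T, V) = (T + V)*(2 + T) = (2 + T)*(T + V))
Y = 3 (Y = -2 - 5/(-1) = -2 - 5*(-1) = -2 + 5 = 3)
c(l) = 1/(-1 + 2*l) (c(l) = 1/(((-1)**2 + 2*(-1) + 2*l - l) + l) = 1/((1 - 2 + 2*l - l) + l) = 1/((-1 + l) + l) = 1/(-1 + 2*l))
sqrt(P + c(Y)**3) = sqrt(-2970 + (1/(-1 + 2*3))**3) = sqrt(-2970 + (1/(-1 + 6))**3) = sqrt(-2970 + (1/5)**3) = sqrt(-2970 + 1/125) = sqrt(-371249/125) = I*sqrt(1856245)/25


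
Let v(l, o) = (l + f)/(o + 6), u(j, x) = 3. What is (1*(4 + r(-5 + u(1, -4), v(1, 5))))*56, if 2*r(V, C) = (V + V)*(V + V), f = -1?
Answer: 672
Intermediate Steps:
v(l, o) = (-1 + l)/(6 + o) (v(l, o) = (l - 1)/(o + 6) = (-1 + l)/(6 + o))
r(V, C) = 2*V² (r(V, C) = ((V + V)*(V + V))/2 = ((2*V)*(2*V))/2 = (4*V²)/2 = 2*V²)
(1*(4 + r(-5 + u(1, -4), v(1, 5))))*56 = (1*(4 + 2*(-5 + 3)²))*56 = (1*(4 + 2*(-2)²))*56 = (1*(4 + 2*4))*56 = (1*(4 + 8))*56 = (1*12)*56 = 12*56 = 672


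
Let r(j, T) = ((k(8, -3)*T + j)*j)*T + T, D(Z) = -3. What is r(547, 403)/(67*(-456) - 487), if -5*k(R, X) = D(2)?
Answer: -869421319/155195 ≈ -5602.1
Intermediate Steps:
k(R, X) = 3/5 (k(R, X) = -1/5*(-3) = 3/5)
r(j, T) = T + T*j*(j + 3*T/5) (r(j, T) = ((3*T/5 + j)*j)*T + T = ((j + 3*T/5)*j)*T + T = (j*(j + 3*T/5))*T + T = T*j*(j + 3*T/5) + T = T + T*j*(j + 3*T/5))
r(547, 403)/(67*(-456) - 487) = ((1/5)*403*(5 + 5*547**2 + 3*403*547))/(67*(-456) - 487) = ((1/5)*403*(5 + 5*299209 + 661323))/(-30552 - 487) = ((1/5)*403*(5 + 1496045 + 661323))/(-31039) = ((1/5)*403*2157373)*(-1/31039) = (869421319/5)*(-1/31039) = -869421319/155195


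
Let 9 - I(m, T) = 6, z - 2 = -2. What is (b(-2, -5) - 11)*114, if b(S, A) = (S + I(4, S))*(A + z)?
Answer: -1824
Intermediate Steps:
z = 0 (z = 2 - 2 = 0)
I(m, T) = 3 (I(m, T) = 9 - 1*6 = 9 - 6 = 3)
b(S, A) = A*(3 + S) (b(S, A) = (S + 3)*(A + 0) = (3 + S)*A = A*(3 + S))
(b(-2, -5) - 11)*114 = (-5*(3 - 2) - 11)*114 = (-5*1 - 11)*114 = (-5 - 11)*114 = -16*114 = -1824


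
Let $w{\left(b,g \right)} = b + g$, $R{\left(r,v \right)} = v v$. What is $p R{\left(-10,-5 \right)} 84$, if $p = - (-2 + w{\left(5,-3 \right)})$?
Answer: $0$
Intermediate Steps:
$R{\left(r,v \right)} = v^{2}$
$p = 0$ ($p = - (-2 + \left(5 - 3\right)) = - (-2 + 2) = \left(-1\right) 0 = 0$)
$p R{\left(-10,-5 \right)} 84 = 0 \left(-5\right)^{2} \cdot 84 = 0 \cdot 25 \cdot 84 = 0 \cdot 84 = 0$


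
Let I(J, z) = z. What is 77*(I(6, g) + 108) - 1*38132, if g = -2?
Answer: -29970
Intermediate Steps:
77*(I(6, g) + 108) - 1*38132 = 77*(-2 + 108) - 1*38132 = 77*106 - 38132 = 8162 - 38132 = -29970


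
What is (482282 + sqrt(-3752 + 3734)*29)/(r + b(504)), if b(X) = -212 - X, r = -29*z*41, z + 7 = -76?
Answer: 482282/97971 + 29*I*sqrt(2)/32657 ≈ 4.9227 + 0.0012558*I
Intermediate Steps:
z = -83 (z = -7 - 76 = -83)
r = 98687 (r = -29*(-83)*41 = 2407*41 = 98687)
(482282 + sqrt(-3752 + 3734)*29)/(r + b(504)) = (482282 + sqrt(-3752 + 3734)*29)/(98687 + (-212 - 1*504)) = (482282 + sqrt(-18)*29)/(98687 + (-212 - 504)) = (482282 + (3*I*sqrt(2))*29)/(98687 - 716) = (482282 + 87*I*sqrt(2))/97971 = (482282 + 87*I*sqrt(2))*(1/97971) = 482282/97971 + 29*I*sqrt(2)/32657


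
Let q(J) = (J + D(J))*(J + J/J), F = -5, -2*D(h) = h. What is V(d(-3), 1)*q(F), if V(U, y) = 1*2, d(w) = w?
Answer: 20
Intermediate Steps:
V(U, y) = 2
D(h) = -h/2
q(J) = J*(1 + J)/2 (q(J) = (J - J/2)*(J + J/J) = (J/2)*(J + 1) = (J/2)*(1 + J) = J*(1 + J)/2)
V(d(-3), 1)*q(F) = 2*((½)*(-5)*(1 - 5)) = 2*((½)*(-5)*(-4)) = 2*10 = 20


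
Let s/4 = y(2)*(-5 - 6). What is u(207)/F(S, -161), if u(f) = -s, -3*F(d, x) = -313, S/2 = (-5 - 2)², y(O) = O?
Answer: 264/313 ≈ 0.84345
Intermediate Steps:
S = 98 (S = 2*(-5 - 2)² = 2*(-7)² = 2*49 = 98)
F(d, x) = 313/3 (F(d, x) = -⅓*(-313) = 313/3)
s = -88 (s = 4*(2*(-5 - 6)) = 4*(2*(-11)) = 4*(-22) = -88)
u(f) = 88 (u(f) = -1*(-88) = 88)
u(207)/F(S, -161) = 88/(313/3) = 88*(3/313) = 264/313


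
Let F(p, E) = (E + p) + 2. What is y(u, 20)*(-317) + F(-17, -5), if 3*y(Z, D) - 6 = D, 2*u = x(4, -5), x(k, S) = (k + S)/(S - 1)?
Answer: -8302/3 ≈ -2767.3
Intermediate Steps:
x(k, S) = (S + k)/(-1 + S)
u = 1/12 (u = ((-5 + 4)/(-1 - 5))/2 = (-1/(-6))/2 = (-⅙*(-1))/2 = (½)*(⅙) = 1/12 ≈ 0.083333)
y(Z, D) = 2 + D/3
F(p, E) = 2 + E + p
y(u, 20)*(-317) + F(-17, -5) = (2 + (⅓)*20)*(-317) + (2 - 5 - 17) = (2 + 20/3)*(-317) - 20 = (26/3)*(-317) - 20 = -8242/3 - 20 = -8302/3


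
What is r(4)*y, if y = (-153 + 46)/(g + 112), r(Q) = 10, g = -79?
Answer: -1070/33 ≈ -32.424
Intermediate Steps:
y = -107/33 (y = (-153 + 46)/(-79 + 112) = -107/33 ≈ -3.2424)
r(4)*y = 10*(-107/33) = -1070/33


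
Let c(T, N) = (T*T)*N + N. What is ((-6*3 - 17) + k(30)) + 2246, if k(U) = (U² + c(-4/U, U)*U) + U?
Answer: 4057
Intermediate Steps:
c(T, N) = N + N*T² (c(T, N) = T²*N + N = N*T² + N = N + N*T²)
k(U) = U + U² + U²*(1 + 16/U²) (k(U) = (U² + (U*(1 + (-4/U)²))*U) + U = (U² + (U*(1 + 16/U²))*U) + U = (U² + U²*(1 + 16/U²)) + U = U + U² + U²*(1 + 16/U²))
((-6*3 - 17) + k(30)) + 2246 = ((-6*3 - 17) + (16 + 30 + 2*30²)) + 2246 = ((-18 - 17) + (16 + 30 + 2*900)) + 2246 = (-35 + (16 + 30 + 1800)) + 2246 = (-35 + 1846) + 2246 = 1811 + 2246 = 4057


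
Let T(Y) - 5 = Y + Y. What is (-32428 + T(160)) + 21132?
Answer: -10971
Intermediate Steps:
T(Y) = 5 + 2*Y (T(Y) = 5 + (Y + Y) = 5 + 2*Y)
(-32428 + T(160)) + 21132 = (-32428 + (5 + 2*160)) + 21132 = (-32428 + (5 + 320)) + 21132 = (-32428 + 325) + 21132 = -32103 + 21132 = -10971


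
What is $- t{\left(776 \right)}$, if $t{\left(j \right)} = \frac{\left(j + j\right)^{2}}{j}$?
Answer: $-3104$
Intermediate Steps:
$t{\left(j \right)} = 4 j$ ($t{\left(j \right)} = \frac{\left(2 j\right)^{2}}{j} = \frac{4 j^{2}}{j} = 4 j$)
$- t{\left(776 \right)} = - 4 \cdot 776 = \left(-1\right) 3104 = -3104$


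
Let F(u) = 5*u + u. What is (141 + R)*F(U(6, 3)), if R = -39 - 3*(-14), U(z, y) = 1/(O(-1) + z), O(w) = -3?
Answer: 288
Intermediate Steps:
U(z, y) = 1/(-3 + z)
R = 3 (R = -39 + 42 = 3)
F(u) = 6*u
(141 + R)*F(U(6, 3)) = (141 + 3)*(6/(-3 + 6)) = 144*(6/3) = 144*(6*(1/3)) = 144*2 = 288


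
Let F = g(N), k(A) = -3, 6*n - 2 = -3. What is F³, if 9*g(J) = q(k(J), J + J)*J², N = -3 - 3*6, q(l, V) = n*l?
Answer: 117649/8 ≈ 14706.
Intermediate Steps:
n = -⅙ (n = ⅓ + (⅙)*(-3) = ⅓ - ½ = -⅙ ≈ -0.16667)
q(l, V) = -l/6
N = -21 (N = -3 - 18 = -21)
g(J) = J²/18 (g(J) = ((-⅙*(-3))*J²)/9 = (J²/2)/9 = J²/18)
F = 49/2 (F = (1/18)*(-21)² = (1/18)*441 = 49/2 ≈ 24.500)
F³ = (49/2)³ = 117649/8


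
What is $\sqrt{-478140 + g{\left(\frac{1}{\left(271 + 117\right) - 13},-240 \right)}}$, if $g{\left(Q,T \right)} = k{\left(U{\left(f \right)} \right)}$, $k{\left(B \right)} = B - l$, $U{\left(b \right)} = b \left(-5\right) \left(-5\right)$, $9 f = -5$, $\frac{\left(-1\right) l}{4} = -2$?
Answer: $\frac{i \sqrt{4303457}}{3} \approx 691.49 i$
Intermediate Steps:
$l = 8$ ($l = \left(-4\right) \left(-2\right) = 8$)
$f = - \frac{5}{9}$ ($f = \frac{1}{9} \left(-5\right) = - \frac{5}{9} \approx -0.55556$)
$U{\left(b \right)} = 25 b$ ($U{\left(b \right)} = - 5 b \left(-5\right) = 25 b$)
$k{\left(B \right)} = -8 + B$ ($k{\left(B \right)} = B - 8 = -8 + B$)
$g{\left(Q,T \right)} = - \frac{197}{9}$ ($g{\left(Q,T \right)} = -8 + 25 \left(- \frac{5}{9}\right) = -8 - \frac{125}{9} = - \frac{197}{9}$)
$\sqrt{-478140 + g{\left(\frac{1}{\left(271 + 117\right) - 13},-240 \right)}} = \sqrt{-478140 - \frac{197}{9}} = \sqrt{- \frac{4303457}{9}} = \frac{i \sqrt{4303457}}{3}$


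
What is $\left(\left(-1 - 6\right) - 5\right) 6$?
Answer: $-72$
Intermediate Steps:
$\left(\left(-1 - 6\right) - 5\right) 6 = \left(-7 - 5\right) 6 = \left(-12\right) 6 = -72$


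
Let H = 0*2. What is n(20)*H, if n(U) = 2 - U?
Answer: 0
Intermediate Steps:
H = 0
n(20)*H = (2 - 1*20)*0 = (2 - 20)*0 = -18*0 = 0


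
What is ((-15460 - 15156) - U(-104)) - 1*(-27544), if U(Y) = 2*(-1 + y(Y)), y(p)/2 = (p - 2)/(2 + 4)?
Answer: -8998/3 ≈ -2999.3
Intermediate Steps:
y(p) = -⅔ + p/3 (y(p) = 2*((p - 2)/(2 + 4)) = 2*((-2 + p)/6) = 2*((-2 + p)*(⅙)) = 2*(-⅓ + p/6) = -⅔ + p/3)
U(Y) = -10/3 + 2*Y/3 (U(Y) = 2*(-1 + (-⅔ + Y/3)) = 2*(-5/3 + Y/3) = -10/3 + 2*Y/3)
((-15460 - 15156) - U(-104)) - 1*(-27544) = ((-15460 - 15156) - (-10/3 + (⅔)*(-104))) - 1*(-27544) = (-30616 - (-10/3 - 208/3)) + 27544 = (-30616 - 1*(-218/3)) + 27544 = (-30616 + 218/3) + 27544 = -91630/3 + 27544 = -8998/3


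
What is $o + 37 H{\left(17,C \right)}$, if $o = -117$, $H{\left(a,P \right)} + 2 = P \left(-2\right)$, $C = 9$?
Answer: $-857$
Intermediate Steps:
$H{\left(a,P \right)} = -2 - 2 P$ ($H{\left(a,P \right)} = -2 + P \left(-2\right) = -2 - 2 P$)
$o + 37 H{\left(17,C \right)} = -117 + 37 \left(-2 - 18\right) = -117 + 37 \left(-20\right) = -117 - 740 = -857$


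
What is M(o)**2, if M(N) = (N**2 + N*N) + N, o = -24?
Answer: 1272384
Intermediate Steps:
M(N) = N + 2*N**2 (M(N) = (N**2 + N**2) + N = 2*N**2 + N = N + 2*N**2)
M(o)**2 = (-24*(1 + 2*(-24)))**2 = (-24*(1 - 48))**2 = (-24*(-47))**2 = 1128**2 = 1272384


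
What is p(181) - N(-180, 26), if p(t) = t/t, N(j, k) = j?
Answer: 181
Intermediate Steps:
p(t) = 1
p(181) - N(-180, 26) = 1 - 1*(-180) = 1 + 180 = 181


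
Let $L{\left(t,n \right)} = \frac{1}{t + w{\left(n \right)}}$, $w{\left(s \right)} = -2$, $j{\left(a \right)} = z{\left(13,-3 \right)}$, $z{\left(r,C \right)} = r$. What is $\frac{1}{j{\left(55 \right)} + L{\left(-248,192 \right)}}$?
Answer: $\frac{250}{3249} \approx 0.076947$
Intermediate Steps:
$j{\left(a \right)} = 13$
$L{\left(t,n \right)} = \frac{1}{-2 + t}$ ($L{\left(t,n \right)} = \frac{1}{t - 2} = \frac{1}{-2 + t}$)
$\frac{1}{j{\left(55 \right)} + L{\left(-248,192 \right)}} = \frac{1}{13 + \frac{1}{-2 - 248}} = \frac{1}{13 + \frac{1}{-250}} = \frac{1}{13 - \frac{1}{250}} = \frac{1}{\frac{3249}{250}} = \frac{250}{3249}$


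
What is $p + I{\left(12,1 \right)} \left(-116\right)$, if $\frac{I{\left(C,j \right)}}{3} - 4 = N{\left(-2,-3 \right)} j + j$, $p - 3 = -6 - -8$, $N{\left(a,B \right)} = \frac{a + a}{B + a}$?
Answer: $- \frac{10067}{5} \approx -2013.4$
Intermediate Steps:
$N{\left(a,B \right)} = \frac{2 a}{B + a}$
$p = 5$ ($p = 3 - -2 = 3 + \left(-6 + 8\right) = 3 + 2 = 5$)
$I{\left(C,j \right)} = 12 + \frac{27 j}{5}$ ($I{\left(C,j \right)} = 12 + 3 \left(2 \left(-2\right) \frac{1}{-3 - 2} j + j\right) = 12 + 3 \left(2 \left(-2\right) \frac{1}{-5} j + j\right) = 12 + 3 \left(2 \left(-2\right) \left(- \frac{1}{5}\right) j + j\right) = 12 + 3 \left(\frac{4 j}{5} + j\right) = 12 + 3 \frac{9 j}{5} = 12 + \frac{27 j}{5}$)
$p + I{\left(12,1 \right)} \left(-116\right) = 5 + \left(12 + \frac{27}{5} \cdot 1\right) \left(-116\right) = 5 + \left(12 + \frac{27}{5}\right) \left(-116\right) = 5 + \frac{87}{5} \left(-116\right) = 5 - \frac{10092}{5} = - \frac{10067}{5}$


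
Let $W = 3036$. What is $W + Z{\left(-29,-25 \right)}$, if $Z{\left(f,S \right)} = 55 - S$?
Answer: $3116$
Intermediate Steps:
$W + Z{\left(-29,-25 \right)} = 3036 + \left(55 - -25\right) = 3036 + \left(55 + 25\right) = 3036 + 80 = 3116$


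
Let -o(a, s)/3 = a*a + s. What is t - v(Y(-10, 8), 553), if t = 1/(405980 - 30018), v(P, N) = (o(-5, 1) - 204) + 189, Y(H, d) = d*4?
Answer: 34964467/375962 ≈ 93.000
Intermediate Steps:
Y(H, d) = 4*d
o(a, s) = -3*s - 3*a**2 (o(a, s) = -3*(a*a + s) = -3*(a**2 + s) = -3*(s + a**2) = -3*s - 3*a**2)
v(P, N) = -93 (v(P, N) = ((-3*1 - 3*(-5)**2) - 204) + 189 = ((-3 - 3*25) - 204) + 189 = ((-3 - 75) - 204) + 189 = (-78 - 204) + 189 = -282 + 189 = -93)
t = 1/375962 ≈ 2.6598e-6
t - v(Y(-10, 8), 553) = 1/375962 - 1*(-93) = 1/375962 + 93 = 34964467/375962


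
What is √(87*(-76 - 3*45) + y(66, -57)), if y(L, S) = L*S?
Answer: I*√22119 ≈ 148.72*I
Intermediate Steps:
√(87*(-76 - 3*45) + y(66, -57)) = √(87*(-76 - 3*45) + 66*(-57)) = √(87*(-76 - 135) - 3762) = √(87*(-211) - 3762) = √(-18357 - 3762) = √(-22119) = I*√22119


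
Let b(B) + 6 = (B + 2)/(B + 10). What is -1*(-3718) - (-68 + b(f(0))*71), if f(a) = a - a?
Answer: 20989/5 ≈ 4197.8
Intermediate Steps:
f(a) = 0
b(B) = -6 + (2 + B)/(10 + B) (b(B) = -6 + (B + 2)/(B + 10) = -6 + (2 + B)/(10 + B))
-1*(-3718) - (-68 + b(f(0))*71) = -1*(-3718) - (-68 + ((-58 - 5*0)/(10 + 0))*71) = 3718 - (-68 + ((-58 + 0)/10)*71) = 3718 - (-68 + ((⅒)*(-58))*71) = 3718 - (-68 - 29/5*71) = 3718 - (-68 - 2059/5) = 3718 - 1*(-2399/5) = 3718 + 2399/5 = 20989/5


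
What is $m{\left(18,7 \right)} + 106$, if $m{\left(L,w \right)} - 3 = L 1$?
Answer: $127$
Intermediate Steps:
$m{\left(L,w \right)} = 3 + L$ ($m{\left(L,w \right)} = 3 + L 1 = 3 + L$)
$m{\left(18,7 \right)} + 106 = \left(3 + 18\right) + 106 = 21 + 106 = 127$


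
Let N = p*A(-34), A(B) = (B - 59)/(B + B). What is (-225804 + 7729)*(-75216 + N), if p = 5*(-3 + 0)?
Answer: 1115689800225/68 ≈ 1.6407e+10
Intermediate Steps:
p = -15 (p = 5*(-3) = -15)
A(B) = (-59 + B)/(2*B) (A(B) = (-59 + B)/((2*B)) = (-59 + B)*(1/(2*B)) = (-59 + B)/(2*B))
N = -1395/68 (N = -15*(-59 - 34)/(2*(-34)) = -15*(-1)*(-93)/(2*34) = -15*93/68 = -1395/68 ≈ -20.515)
(-225804 + 7729)*(-75216 + N) = (-225804 + 7729)*(-75216 - 1395/68) = -218075*(-5116083/68) = 1115689800225/68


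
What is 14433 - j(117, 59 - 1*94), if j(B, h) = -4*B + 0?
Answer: 14901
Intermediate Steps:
j(B, h) = -4*B
14433 - j(117, 59 - 1*94) = 14433 - (-4)*117 = 14433 - 1*(-468) = 14433 + 468 = 14901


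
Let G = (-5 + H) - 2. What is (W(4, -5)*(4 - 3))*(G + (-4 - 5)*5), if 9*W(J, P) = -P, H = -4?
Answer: -280/9 ≈ -31.111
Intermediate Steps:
W(J, P) = -P/9 (W(J, P) = (-P)/9 = -P/9)
G = -11 (G = (-5 - 4) - 2 = -9 - 2 = -11)
(W(4, -5)*(4 - 3))*(G + (-4 - 5)*5) = ((-⅑*(-5))*(4 - 3))*(-11 + (-4 - 5)*5) = ((5/9)*1)*(-11 - 9*5) = 5*(-11 - 45)/9 = (5/9)*(-56) = -280/9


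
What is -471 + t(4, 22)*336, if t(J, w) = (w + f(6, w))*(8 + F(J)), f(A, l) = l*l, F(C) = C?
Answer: 2039721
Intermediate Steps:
f(A, l) = l²
t(J, w) = (8 + J)*(w + w²) (t(J, w) = (w + w²)*(8 + J) = (8 + J)*(w + w²))
-471 + t(4, 22)*336 = -471 + (22*(8 + 4 + 8*22 + 4*22))*336 = -471 + (22*(8 + 4 + 176 + 88))*336 = -471 + (22*276)*336 = -471 + 6072*336 = -471 + 2040192 = 2039721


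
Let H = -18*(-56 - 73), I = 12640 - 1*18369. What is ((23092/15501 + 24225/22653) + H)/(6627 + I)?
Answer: 90695037563/35036383266 ≈ 2.5886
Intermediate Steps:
I = -5729 (I = 12640 - 18369 = -5729)
H = 2322 (H = -18*(-129) = 2322)
((23092/15501 + 24225/22653) + H)/(6627 + I) = ((23092/15501 + 24225/22653) + 2322)/(6627 - 5729) = ((23092*(1/15501) + 24225*(1/22653)) + 2322)/898 = ((23092/15501 + 8075/7551) + 2322)*(1/898) = (99846089/39016017 + 2322)*(1/898) = (90695037563/39016017)*(1/898) = 90695037563/35036383266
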